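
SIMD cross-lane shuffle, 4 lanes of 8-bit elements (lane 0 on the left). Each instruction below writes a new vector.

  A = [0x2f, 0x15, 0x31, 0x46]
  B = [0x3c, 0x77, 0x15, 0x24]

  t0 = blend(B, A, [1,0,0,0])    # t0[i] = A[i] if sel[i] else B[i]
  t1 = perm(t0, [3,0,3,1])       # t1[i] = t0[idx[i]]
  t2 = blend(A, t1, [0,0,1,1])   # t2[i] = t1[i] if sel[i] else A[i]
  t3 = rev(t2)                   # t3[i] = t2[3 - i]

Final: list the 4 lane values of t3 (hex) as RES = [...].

RES = [0x77, 0x24, 0x15, 0x2f]

→ t0 |2f|77|15|24|
→ t1 |24|2f|24|77|
→ t2 |2f|15|24|77|
→ t3 |77|24|15|2f|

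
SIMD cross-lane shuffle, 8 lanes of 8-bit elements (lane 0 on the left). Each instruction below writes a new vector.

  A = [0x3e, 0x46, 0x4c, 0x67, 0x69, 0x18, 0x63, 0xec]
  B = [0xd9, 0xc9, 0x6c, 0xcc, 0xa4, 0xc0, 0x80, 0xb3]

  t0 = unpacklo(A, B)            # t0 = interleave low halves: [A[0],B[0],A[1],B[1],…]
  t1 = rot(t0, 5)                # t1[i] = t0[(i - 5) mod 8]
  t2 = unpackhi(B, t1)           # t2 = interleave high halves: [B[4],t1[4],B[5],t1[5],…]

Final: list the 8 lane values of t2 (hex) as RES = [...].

RES = [ 0xa4  0xcc  0xc0  0x3e  0x80  0xd9  0xb3  0x46 ]

→ t0 |3e|d9|46|c9|4c|6c|67|cc|
→ t1 |c9|4c|6c|67|cc|3e|d9|46|
→ t2 |a4|cc|c0|3e|80|d9|b3|46|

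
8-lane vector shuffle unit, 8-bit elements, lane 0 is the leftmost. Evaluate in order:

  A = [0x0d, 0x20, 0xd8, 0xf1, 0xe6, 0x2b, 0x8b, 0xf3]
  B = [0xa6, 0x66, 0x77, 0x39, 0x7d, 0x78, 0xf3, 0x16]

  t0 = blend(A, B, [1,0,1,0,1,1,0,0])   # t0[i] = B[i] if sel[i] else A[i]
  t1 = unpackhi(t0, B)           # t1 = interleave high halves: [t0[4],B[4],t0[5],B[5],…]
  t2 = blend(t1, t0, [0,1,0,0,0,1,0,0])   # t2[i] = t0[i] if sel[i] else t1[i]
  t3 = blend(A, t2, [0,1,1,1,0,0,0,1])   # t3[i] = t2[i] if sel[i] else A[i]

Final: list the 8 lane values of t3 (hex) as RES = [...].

RES = [0x0d, 0x20, 0x78, 0x78, 0xe6, 0x2b, 0x8b, 0x16]

t0 = [0xa6, 0x20, 0x77, 0xf1, 0x7d, 0x78, 0x8b, 0xf3]
t1 = [0x7d, 0x7d, 0x78, 0x78, 0x8b, 0xf3, 0xf3, 0x16]
t2 = [0x7d, 0x20, 0x78, 0x78, 0x8b, 0x78, 0xf3, 0x16]
t3 = [0x0d, 0x20, 0x78, 0x78, 0xe6, 0x2b, 0x8b, 0x16]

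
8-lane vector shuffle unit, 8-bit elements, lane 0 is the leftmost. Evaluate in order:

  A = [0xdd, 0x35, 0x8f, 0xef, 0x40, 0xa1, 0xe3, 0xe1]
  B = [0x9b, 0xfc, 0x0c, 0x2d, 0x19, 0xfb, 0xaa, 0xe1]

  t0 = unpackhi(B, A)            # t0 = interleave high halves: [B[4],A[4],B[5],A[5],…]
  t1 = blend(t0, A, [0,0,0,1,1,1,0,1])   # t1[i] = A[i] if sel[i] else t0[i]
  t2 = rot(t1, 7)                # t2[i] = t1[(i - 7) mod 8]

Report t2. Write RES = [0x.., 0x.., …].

  t0: 19 40 fb a1 aa e3 e1 e1
  t1: 19 40 fb ef 40 a1 e1 e1
  t2: 40 fb ef 40 a1 e1 e1 19

RES = [0x40, 0xfb, 0xef, 0x40, 0xa1, 0xe1, 0xe1, 0x19]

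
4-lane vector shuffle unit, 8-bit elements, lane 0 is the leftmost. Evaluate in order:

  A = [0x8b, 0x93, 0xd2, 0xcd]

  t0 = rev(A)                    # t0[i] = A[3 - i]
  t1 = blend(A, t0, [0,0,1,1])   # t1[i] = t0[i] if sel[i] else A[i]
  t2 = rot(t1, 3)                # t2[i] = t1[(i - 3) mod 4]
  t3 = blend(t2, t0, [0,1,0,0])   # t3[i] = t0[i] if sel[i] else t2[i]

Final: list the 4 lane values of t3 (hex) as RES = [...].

RES = [ 0x93  0xd2  0x8b  0x8b ]

  t0: cd d2 93 8b
  t1: 8b 93 93 8b
  t2: 93 93 8b 8b
  t3: 93 d2 8b 8b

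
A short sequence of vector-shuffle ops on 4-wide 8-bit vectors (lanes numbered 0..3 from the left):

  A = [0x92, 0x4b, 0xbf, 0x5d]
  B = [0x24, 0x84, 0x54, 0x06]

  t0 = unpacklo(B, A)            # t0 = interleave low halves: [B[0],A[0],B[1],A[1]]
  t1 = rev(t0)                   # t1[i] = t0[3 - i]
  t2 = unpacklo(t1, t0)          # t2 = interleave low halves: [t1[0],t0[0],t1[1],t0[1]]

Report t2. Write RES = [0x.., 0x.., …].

t0 = [0x24, 0x92, 0x84, 0x4b]
t1 = [0x4b, 0x84, 0x92, 0x24]
t2 = [0x4b, 0x24, 0x84, 0x92]

RES = [ 0x4b  0x24  0x84  0x92 ]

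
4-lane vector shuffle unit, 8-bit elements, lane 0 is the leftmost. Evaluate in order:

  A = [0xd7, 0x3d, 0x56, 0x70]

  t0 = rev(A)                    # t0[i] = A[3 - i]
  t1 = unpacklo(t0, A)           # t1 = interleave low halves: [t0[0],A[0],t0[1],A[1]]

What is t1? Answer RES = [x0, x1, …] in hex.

RES = [0x70, 0xd7, 0x56, 0x3d]

t0 = [0x70, 0x56, 0x3d, 0xd7]
t1 = [0x70, 0xd7, 0x56, 0x3d]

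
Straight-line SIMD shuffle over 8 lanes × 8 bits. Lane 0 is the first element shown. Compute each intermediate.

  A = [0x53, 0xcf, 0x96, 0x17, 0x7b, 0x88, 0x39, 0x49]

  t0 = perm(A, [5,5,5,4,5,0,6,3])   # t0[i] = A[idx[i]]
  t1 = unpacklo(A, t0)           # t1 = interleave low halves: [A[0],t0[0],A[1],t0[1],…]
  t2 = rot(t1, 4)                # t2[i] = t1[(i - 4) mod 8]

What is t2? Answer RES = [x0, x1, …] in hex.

RES = [ 0x96  0x88  0x17  0x7b  0x53  0x88  0xcf  0x88 ]

  t0: 88 88 88 7b 88 53 39 17
  t1: 53 88 cf 88 96 88 17 7b
  t2: 96 88 17 7b 53 88 cf 88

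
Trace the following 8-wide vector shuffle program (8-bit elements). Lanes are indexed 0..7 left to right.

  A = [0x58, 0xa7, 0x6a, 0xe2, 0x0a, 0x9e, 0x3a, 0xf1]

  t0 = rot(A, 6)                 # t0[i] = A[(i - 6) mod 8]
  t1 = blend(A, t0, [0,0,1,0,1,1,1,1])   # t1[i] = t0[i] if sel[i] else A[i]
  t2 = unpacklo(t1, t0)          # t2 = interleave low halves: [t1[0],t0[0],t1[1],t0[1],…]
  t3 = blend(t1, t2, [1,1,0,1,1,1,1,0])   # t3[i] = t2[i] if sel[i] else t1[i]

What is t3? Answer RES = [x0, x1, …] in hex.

  t0: 6a e2 0a 9e 3a f1 58 a7
  t1: 58 a7 0a e2 3a f1 58 a7
  t2: 58 6a a7 e2 0a 0a e2 9e
  t3: 58 6a 0a e2 0a 0a e2 a7

RES = [ 0x58  0x6a  0x0a  0xe2  0x0a  0x0a  0xe2  0xa7 ]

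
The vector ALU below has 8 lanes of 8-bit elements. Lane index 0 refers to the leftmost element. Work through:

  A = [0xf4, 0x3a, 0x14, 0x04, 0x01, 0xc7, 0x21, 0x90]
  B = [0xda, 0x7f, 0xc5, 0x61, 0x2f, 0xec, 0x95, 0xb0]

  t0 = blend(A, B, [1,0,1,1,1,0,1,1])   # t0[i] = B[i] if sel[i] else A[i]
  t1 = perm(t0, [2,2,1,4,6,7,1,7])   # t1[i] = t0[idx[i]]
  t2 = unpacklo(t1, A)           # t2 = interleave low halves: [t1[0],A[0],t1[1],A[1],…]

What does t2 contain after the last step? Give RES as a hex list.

→ t0 |da|3a|c5|61|2f|c7|95|b0|
→ t1 |c5|c5|3a|2f|95|b0|3a|b0|
→ t2 |c5|f4|c5|3a|3a|14|2f|04|

RES = [ 0xc5  0xf4  0xc5  0x3a  0x3a  0x14  0x2f  0x04 ]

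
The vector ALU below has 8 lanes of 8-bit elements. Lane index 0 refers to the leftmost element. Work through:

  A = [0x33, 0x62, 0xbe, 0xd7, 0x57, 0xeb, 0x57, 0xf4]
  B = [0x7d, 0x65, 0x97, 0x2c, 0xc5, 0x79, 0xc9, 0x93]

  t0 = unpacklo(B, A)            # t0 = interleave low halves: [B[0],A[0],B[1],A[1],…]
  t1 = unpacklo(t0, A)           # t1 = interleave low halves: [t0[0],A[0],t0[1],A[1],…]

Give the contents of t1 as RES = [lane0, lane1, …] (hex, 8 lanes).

RES = [0x7d, 0x33, 0x33, 0x62, 0x65, 0xbe, 0x62, 0xd7]

t0 = [0x7d, 0x33, 0x65, 0x62, 0x97, 0xbe, 0x2c, 0xd7]
t1 = [0x7d, 0x33, 0x33, 0x62, 0x65, 0xbe, 0x62, 0xd7]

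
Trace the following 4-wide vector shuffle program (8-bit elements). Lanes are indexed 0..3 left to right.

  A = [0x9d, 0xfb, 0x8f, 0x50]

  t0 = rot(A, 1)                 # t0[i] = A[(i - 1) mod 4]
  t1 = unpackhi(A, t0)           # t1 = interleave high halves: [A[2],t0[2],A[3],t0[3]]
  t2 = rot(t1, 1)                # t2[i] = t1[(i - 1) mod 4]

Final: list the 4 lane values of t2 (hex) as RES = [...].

t0 = [0x50, 0x9d, 0xfb, 0x8f]
t1 = [0x8f, 0xfb, 0x50, 0x8f]
t2 = [0x8f, 0x8f, 0xfb, 0x50]

RES = [0x8f, 0x8f, 0xfb, 0x50]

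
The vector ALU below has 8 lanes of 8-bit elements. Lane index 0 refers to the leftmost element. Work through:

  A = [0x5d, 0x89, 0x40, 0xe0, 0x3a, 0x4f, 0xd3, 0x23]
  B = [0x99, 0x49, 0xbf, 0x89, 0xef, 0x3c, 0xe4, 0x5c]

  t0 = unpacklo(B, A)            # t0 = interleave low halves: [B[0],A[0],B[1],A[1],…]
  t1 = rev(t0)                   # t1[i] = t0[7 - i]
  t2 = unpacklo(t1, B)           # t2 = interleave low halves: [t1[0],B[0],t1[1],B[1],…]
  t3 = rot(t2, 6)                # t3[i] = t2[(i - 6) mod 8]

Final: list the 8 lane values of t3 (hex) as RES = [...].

→ t0 |99|5d|49|89|bf|40|89|e0|
→ t1 |e0|89|40|bf|89|49|5d|99|
→ t2 |e0|99|89|49|40|bf|bf|89|
→ t3 |89|49|40|bf|bf|89|e0|99|

RES = [0x89, 0x49, 0x40, 0xbf, 0xbf, 0x89, 0xe0, 0x99]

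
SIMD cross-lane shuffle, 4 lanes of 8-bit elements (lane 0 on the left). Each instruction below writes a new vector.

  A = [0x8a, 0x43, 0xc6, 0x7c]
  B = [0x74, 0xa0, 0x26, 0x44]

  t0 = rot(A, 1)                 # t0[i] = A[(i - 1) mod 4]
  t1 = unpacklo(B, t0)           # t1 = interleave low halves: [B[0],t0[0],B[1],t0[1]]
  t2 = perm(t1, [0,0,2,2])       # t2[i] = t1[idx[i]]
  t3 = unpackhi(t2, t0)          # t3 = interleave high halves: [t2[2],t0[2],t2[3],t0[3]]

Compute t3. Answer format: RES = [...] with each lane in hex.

→ t0 |7c|8a|43|c6|
→ t1 |74|7c|a0|8a|
→ t2 |74|74|a0|a0|
→ t3 |a0|43|a0|c6|

RES = [0xa0, 0x43, 0xa0, 0xc6]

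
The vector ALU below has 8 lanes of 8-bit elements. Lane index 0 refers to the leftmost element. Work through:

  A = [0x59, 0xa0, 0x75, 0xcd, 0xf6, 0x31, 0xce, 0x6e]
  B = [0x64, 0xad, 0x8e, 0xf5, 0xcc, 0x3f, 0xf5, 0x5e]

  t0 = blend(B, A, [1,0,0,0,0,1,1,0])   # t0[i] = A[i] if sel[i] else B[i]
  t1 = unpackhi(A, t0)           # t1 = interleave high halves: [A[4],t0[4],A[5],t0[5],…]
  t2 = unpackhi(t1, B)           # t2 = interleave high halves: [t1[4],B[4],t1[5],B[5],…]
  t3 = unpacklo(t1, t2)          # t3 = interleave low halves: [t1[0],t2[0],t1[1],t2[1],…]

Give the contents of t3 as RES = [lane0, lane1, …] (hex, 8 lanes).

t0 = [0x59, 0xad, 0x8e, 0xf5, 0xcc, 0x31, 0xce, 0x5e]
t1 = [0xf6, 0xcc, 0x31, 0x31, 0xce, 0xce, 0x6e, 0x5e]
t2 = [0xce, 0xcc, 0xce, 0x3f, 0x6e, 0xf5, 0x5e, 0x5e]
t3 = [0xf6, 0xce, 0xcc, 0xcc, 0x31, 0xce, 0x31, 0x3f]

RES = [0xf6, 0xce, 0xcc, 0xcc, 0x31, 0xce, 0x31, 0x3f]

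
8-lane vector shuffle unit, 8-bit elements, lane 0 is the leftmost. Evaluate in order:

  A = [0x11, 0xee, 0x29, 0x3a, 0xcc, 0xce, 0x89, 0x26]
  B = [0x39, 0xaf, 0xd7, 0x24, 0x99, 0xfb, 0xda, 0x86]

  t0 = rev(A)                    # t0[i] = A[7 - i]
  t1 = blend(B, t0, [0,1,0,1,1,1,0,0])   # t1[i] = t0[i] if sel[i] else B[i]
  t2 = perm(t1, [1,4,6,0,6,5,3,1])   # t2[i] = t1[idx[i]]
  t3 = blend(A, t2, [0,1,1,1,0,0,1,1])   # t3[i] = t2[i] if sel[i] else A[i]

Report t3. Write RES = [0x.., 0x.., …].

t0 = [0x26, 0x89, 0xce, 0xcc, 0x3a, 0x29, 0xee, 0x11]
t1 = [0x39, 0x89, 0xd7, 0xcc, 0x3a, 0x29, 0xda, 0x86]
t2 = [0x89, 0x3a, 0xda, 0x39, 0xda, 0x29, 0xcc, 0x89]
t3 = [0x11, 0x3a, 0xda, 0x39, 0xcc, 0xce, 0xcc, 0x89]

RES = [0x11, 0x3a, 0xda, 0x39, 0xcc, 0xce, 0xcc, 0x89]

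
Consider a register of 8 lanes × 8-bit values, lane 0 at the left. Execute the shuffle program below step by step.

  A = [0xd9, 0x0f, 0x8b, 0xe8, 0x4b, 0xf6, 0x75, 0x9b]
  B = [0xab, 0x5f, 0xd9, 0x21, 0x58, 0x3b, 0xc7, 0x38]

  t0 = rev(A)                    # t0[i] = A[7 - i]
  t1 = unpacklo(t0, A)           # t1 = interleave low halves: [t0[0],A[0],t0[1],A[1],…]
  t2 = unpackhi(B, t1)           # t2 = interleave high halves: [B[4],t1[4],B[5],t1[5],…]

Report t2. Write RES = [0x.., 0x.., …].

RES = [ 0x58  0xf6  0x3b  0x8b  0xc7  0x4b  0x38  0xe8 ]

→ t0 |9b|75|f6|4b|e8|8b|0f|d9|
→ t1 |9b|d9|75|0f|f6|8b|4b|e8|
→ t2 |58|f6|3b|8b|c7|4b|38|e8|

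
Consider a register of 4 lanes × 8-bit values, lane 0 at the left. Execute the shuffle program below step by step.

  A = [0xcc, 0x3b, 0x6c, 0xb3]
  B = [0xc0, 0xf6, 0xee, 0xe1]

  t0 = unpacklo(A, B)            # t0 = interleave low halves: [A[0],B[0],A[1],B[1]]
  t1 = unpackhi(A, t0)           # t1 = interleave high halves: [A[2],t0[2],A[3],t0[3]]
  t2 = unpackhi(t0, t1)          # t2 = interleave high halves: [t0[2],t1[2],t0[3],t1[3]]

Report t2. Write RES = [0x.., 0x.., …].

RES = [ 0x3b  0xb3  0xf6  0xf6 ]

  t0: cc c0 3b f6
  t1: 6c 3b b3 f6
  t2: 3b b3 f6 f6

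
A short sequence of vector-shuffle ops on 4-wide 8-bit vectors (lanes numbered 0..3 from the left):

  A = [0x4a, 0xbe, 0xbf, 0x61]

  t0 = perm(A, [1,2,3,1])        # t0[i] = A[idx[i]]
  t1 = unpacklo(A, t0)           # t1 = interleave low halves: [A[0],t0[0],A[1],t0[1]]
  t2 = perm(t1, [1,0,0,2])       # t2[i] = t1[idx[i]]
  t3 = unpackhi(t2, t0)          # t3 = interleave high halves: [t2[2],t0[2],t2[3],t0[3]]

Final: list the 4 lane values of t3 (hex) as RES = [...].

  t0: be bf 61 be
  t1: 4a be be bf
  t2: be 4a 4a be
  t3: 4a 61 be be

RES = [ 0x4a  0x61  0xbe  0xbe ]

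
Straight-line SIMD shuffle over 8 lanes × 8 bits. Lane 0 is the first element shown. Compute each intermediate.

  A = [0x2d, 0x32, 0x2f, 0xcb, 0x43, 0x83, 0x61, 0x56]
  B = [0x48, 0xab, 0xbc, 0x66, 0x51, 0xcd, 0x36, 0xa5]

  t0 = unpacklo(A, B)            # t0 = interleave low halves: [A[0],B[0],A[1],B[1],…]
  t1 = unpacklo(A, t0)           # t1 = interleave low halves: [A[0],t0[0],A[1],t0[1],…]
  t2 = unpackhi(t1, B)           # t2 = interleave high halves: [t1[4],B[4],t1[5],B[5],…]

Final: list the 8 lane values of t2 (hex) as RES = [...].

  t0: 2d 48 32 ab 2f bc cb 66
  t1: 2d 2d 32 48 2f 32 cb ab
  t2: 2f 51 32 cd cb 36 ab a5

RES = [ 0x2f  0x51  0x32  0xcd  0xcb  0x36  0xab  0xa5 ]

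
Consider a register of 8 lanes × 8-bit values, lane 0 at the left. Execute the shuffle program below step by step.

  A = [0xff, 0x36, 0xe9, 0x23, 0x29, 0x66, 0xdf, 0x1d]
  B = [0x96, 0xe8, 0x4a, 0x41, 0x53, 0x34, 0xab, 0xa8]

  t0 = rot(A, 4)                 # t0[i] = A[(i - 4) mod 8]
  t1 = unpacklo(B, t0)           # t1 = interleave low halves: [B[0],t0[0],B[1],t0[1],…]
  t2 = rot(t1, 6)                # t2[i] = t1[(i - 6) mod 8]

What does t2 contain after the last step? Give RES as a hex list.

→ t0 |29|66|df|1d|ff|36|e9|23|
→ t1 |96|29|e8|66|4a|df|41|1d|
→ t2 |e8|66|4a|df|41|1d|96|29|

RES = [ 0xe8  0x66  0x4a  0xdf  0x41  0x1d  0x96  0x29 ]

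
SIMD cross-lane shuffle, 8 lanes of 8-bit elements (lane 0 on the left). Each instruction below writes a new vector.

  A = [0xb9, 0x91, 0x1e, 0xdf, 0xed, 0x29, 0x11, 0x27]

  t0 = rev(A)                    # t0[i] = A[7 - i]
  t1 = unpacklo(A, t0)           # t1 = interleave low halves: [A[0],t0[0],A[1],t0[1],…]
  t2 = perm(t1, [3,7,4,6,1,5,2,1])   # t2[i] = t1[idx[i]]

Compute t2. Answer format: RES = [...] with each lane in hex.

  t0: 27 11 29 ed df 1e 91 b9
  t1: b9 27 91 11 1e 29 df ed
  t2: 11 ed 1e df 27 29 91 27

RES = [0x11, 0xed, 0x1e, 0xdf, 0x27, 0x29, 0x91, 0x27]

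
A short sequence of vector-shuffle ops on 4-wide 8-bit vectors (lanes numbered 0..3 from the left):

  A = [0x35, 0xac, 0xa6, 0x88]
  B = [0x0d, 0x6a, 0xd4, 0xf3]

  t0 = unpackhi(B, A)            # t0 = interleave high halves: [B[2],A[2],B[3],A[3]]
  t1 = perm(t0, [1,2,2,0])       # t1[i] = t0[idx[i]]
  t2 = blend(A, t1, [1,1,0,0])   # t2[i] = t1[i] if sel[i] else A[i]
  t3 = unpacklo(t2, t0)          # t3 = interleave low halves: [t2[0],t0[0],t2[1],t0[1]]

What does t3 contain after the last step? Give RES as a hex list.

RES = [0xa6, 0xd4, 0xf3, 0xa6]

→ t0 |d4|a6|f3|88|
→ t1 |a6|f3|f3|d4|
→ t2 |a6|f3|a6|88|
→ t3 |a6|d4|f3|a6|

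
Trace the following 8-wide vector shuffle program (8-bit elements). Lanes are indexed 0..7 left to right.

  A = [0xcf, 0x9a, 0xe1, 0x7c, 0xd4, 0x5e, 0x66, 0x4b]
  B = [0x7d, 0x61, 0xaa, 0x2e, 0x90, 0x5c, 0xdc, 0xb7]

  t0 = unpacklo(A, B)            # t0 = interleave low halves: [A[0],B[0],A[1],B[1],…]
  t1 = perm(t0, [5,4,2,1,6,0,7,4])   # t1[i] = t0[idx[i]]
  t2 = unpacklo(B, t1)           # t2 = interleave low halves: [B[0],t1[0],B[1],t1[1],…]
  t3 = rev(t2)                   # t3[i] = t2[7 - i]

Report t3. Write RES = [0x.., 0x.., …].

RES = [0x7d, 0x2e, 0x9a, 0xaa, 0xe1, 0x61, 0xaa, 0x7d]

t0 = [0xcf, 0x7d, 0x9a, 0x61, 0xe1, 0xaa, 0x7c, 0x2e]
t1 = [0xaa, 0xe1, 0x9a, 0x7d, 0x7c, 0xcf, 0x2e, 0xe1]
t2 = [0x7d, 0xaa, 0x61, 0xe1, 0xaa, 0x9a, 0x2e, 0x7d]
t3 = [0x7d, 0x2e, 0x9a, 0xaa, 0xe1, 0x61, 0xaa, 0x7d]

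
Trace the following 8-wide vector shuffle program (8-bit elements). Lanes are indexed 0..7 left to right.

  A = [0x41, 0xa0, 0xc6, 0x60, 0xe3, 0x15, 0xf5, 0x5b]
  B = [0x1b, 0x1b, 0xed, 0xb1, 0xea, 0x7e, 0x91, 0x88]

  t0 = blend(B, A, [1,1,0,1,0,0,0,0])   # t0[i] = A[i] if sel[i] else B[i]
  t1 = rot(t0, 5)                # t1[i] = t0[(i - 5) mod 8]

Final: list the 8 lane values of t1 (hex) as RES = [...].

RES = [0x60, 0xea, 0x7e, 0x91, 0x88, 0x41, 0xa0, 0xed]

  t0: 41 a0 ed 60 ea 7e 91 88
  t1: 60 ea 7e 91 88 41 a0 ed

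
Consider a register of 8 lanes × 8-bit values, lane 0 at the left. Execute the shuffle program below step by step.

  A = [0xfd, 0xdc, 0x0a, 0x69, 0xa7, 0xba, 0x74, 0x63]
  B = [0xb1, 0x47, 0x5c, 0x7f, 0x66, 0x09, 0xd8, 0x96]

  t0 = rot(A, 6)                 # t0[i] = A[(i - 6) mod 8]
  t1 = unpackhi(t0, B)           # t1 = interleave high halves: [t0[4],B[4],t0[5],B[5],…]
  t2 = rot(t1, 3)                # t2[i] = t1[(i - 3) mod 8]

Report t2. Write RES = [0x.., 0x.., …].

RES = [ 0xd8  0xdc  0x96  0x74  0x66  0x63  0x09  0xfd ]

→ t0 |0a|69|a7|ba|74|63|fd|dc|
→ t1 |74|66|63|09|fd|d8|dc|96|
→ t2 |d8|dc|96|74|66|63|09|fd|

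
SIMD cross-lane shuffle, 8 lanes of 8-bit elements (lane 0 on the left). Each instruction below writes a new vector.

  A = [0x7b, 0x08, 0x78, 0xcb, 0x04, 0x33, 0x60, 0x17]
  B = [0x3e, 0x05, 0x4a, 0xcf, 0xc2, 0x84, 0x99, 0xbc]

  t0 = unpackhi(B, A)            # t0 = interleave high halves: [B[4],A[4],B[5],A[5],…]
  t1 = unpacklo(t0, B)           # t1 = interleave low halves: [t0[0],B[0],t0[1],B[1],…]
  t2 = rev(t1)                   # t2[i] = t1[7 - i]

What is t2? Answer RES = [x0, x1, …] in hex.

RES = [ 0xcf  0x33  0x4a  0x84  0x05  0x04  0x3e  0xc2 ]

  t0: c2 04 84 33 99 60 bc 17
  t1: c2 3e 04 05 84 4a 33 cf
  t2: cf 33 4a 84 05 04 3e c2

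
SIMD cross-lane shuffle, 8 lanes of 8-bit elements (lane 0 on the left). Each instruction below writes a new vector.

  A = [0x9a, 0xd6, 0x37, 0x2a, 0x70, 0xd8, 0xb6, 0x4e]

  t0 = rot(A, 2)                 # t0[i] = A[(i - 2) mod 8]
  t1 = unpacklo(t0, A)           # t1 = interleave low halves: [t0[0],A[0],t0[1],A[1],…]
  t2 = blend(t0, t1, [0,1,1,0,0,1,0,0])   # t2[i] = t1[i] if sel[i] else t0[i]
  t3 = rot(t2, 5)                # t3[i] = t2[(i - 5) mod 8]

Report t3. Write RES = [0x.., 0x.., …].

RES = [0xd6, 0x37, 0x37, 0x70, 0xd8, 0xb6, 0x9a, 0x4e]

→ t0 |b6|4e|9a|d6|37|2a|70|d8|
→ t1 |b6|9a|4e|d6|9a|37|d6|2a|
→ t2 |b6|9a|4e|d6|37|37|70|d8|
→ t3 |d6|37|37|70|d8|b6|9a|4e|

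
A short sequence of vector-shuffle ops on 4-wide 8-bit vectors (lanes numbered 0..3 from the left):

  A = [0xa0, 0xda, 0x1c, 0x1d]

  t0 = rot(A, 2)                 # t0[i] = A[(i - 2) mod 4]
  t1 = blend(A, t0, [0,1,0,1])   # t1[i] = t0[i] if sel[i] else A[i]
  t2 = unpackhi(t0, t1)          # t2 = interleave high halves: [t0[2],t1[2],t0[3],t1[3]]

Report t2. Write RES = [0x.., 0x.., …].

→ t0 |1c|1d|a0|da|
→ t1 |a0|1d|1c|da|
→ t2 |a0|1c|da|da|

RES = [ 0xa0  0x1c  0xda  0xda ]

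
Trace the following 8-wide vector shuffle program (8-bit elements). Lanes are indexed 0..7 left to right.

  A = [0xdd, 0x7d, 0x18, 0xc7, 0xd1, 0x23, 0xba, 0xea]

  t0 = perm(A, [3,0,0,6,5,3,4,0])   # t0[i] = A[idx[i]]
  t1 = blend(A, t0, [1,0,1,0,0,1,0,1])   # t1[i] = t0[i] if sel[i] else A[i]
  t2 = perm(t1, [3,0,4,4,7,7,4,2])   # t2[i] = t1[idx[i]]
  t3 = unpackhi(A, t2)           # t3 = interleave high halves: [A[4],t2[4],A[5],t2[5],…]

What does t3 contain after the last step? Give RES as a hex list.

→ t0 |c7|dd|dd|ba|23|c7|d1|dd|
→ t1 |c7|7d|dd|c7|d1|c7|ba|dd|
→ t2 |c7|c7|d1|d1|dd|dd|d1|dd|
→ t3 |d1|dd|23|dd|ba|d1|ea|dd|

RES = [ 0xd1  0xdd  0x23  0xdd  0xba  0xd1  0xea  0xdd ]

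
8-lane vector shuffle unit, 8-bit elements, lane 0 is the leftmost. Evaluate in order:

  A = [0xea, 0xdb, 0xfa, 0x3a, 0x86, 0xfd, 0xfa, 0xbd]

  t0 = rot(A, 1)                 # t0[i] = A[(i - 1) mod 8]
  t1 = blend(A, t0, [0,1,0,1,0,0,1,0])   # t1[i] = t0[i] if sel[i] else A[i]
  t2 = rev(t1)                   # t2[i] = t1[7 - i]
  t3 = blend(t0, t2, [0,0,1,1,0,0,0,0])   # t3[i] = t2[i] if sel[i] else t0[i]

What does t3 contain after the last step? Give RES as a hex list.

t0 = [0xbd, 0xea, 0xdb, 0xfa, 0x3a, 0x86, 0xfd, 0xfa]
t1 = [0xea, 0xea, 0xfa, 0xfa, 0x86, 0xfd, 0xfd, 0xbd]
t2 = [0xbd, 0xfd, 0xfd, 0x86, 0xfa, 0xfa, 0xea, 0xea]
t3 = [0xbd, 0xea, 0xfd, 0x86, 0x3a, 0x86, 0xfd, 0xfa]

RES = [ 0xbd  0xea  0xfd  0x86  0x3a  0x86  0xfd  0xfa ]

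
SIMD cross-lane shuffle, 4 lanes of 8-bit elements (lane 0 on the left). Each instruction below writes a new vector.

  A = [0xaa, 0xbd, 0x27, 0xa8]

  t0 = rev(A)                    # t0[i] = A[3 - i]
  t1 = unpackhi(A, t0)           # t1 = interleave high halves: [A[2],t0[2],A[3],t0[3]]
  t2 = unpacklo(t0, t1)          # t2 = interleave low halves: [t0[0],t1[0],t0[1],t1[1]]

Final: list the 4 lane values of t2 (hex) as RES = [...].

RES = [ 0xa8  0x27  0x27  0xbd ]

  t0: a8 27 bd aa
  t1: 27 bd a8 aa
  t2: a8 27 27 bd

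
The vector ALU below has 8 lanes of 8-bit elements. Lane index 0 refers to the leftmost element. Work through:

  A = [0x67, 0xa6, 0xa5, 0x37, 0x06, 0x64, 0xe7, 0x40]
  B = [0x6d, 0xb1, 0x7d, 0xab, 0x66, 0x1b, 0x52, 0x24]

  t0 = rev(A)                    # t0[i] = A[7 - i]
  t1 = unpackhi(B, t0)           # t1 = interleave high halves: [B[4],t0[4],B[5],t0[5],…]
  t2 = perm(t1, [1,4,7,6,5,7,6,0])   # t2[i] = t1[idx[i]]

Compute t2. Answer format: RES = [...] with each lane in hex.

RES = [ 0x37  0x52  0x67  0x24  0xa6  0x67  0x24  0x66 ]

→ t0 |40|e7|64|06|37|a5|a6|67|
→ t1 |66|37|1b|a5|52|a6|24|67|
→ t2 |37|52|67|24|a6|67|24|66|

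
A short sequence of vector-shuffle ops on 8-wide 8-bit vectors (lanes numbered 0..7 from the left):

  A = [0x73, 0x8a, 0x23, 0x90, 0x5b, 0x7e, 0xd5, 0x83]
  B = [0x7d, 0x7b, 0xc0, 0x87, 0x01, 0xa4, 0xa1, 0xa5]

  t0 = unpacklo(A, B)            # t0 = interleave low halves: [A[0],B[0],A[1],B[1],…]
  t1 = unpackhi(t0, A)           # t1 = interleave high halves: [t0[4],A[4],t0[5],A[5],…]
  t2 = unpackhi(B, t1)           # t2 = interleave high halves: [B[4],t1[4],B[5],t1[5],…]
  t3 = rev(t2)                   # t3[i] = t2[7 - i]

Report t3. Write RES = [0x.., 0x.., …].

  t0: 73 7d 8a 7b 23 c0 90 87
  t1: 23 5b c0 7e 90 d5 87 83
  t2: 01 90 a4 d5 a1 87 a5 83
  t3: 83 a5 87 a1 d5 a4 90 01

RES = [0x83, 0xa5, 0x87, 0xa1, 0xd5, 0xa4, 0x90, 0x01]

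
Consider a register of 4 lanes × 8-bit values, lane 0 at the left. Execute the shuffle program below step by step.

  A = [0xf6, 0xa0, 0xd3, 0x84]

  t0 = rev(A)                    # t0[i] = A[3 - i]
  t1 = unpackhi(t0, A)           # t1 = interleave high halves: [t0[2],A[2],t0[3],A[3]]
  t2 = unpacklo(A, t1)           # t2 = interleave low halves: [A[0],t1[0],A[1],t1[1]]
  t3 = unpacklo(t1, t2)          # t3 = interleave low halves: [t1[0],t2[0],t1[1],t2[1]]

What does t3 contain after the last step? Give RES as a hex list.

  t0: 84 d3 a0 f6
  t1: a0 d3 f6 84
  t2: f6 a0 a0 d3
  t3: a0 f6 d3 a0

RES = [ 0xa0  0xf6  0xd3  0xa0 ]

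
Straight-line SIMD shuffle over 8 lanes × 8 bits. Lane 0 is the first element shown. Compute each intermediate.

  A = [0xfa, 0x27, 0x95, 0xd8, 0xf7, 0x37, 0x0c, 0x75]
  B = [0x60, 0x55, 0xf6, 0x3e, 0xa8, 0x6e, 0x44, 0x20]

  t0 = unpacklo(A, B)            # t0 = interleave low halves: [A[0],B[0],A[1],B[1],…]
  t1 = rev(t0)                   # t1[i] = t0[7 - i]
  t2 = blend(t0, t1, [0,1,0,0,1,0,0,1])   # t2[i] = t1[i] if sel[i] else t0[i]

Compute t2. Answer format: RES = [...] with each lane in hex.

RES = [ 0xfa  0xd8  0x27  0x55  0x55  0xf6  0xd8  0xfa ]

  t0: fa 60 27 55 95 f6 d8 3e
  t1: 3e d8 f6 95 55 27 60 fa
  t2: fa d8 27 55 55 f6 d8 fa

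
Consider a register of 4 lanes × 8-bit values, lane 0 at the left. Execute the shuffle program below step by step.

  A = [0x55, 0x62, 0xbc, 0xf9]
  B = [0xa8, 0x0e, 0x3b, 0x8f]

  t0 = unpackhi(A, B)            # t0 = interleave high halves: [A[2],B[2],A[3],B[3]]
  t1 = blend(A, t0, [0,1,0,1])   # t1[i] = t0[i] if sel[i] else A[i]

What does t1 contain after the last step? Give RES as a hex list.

RES = [ 0x55  0x3b  0xbc  0x8f ]

→ t0 |bc|3b|f9|8f|
→ t1 |55|3b|bc|8f|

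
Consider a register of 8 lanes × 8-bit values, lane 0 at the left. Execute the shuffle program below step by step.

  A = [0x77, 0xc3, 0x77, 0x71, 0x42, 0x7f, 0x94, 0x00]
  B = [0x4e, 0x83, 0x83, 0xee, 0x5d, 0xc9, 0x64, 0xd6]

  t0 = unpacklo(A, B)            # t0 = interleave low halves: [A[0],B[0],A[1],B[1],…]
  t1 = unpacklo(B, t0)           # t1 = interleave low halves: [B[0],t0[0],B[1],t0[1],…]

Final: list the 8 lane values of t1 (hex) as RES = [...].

RES = [ 0x4e  0x77  0x83  0x4e  0x83  0xc3  0xee  0x83 ]

  t0: 77 4e c3 83 77 83 71 ee
  t1: 4e 77 83 4e 83 c3 ee 83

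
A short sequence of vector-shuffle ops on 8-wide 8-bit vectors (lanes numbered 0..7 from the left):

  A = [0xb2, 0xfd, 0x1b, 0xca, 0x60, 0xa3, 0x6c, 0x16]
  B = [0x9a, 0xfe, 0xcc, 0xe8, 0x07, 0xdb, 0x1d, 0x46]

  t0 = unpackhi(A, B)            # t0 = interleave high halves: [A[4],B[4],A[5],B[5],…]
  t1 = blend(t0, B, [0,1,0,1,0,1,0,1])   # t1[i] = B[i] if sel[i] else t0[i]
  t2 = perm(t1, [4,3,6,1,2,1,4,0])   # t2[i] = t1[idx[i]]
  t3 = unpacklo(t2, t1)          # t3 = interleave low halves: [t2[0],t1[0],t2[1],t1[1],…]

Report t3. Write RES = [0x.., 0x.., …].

RES = [ 0x6c  0x60  0xe8  0xfe  0x16  0xa3  0xfe  0xe8 ]

t0 = [0x60, 0x07, 0xa3, 0xdb, 0x6c, 0x1d, 0x16, 0x46]
t1 = [0x60, 0xfe, 0xa3, 0xe8, 0x6c, 0xdb, 0x16, 0x46]
t2 = [0x6c, 0xe8, 0x16, 0xfe, 0xa3, 0xfe, 0x6c, 0x60]
t3 = [0x6c, 0x60, 0xe8, 0xfe, 0x16, 0xa3, 0xfe, 0xe8]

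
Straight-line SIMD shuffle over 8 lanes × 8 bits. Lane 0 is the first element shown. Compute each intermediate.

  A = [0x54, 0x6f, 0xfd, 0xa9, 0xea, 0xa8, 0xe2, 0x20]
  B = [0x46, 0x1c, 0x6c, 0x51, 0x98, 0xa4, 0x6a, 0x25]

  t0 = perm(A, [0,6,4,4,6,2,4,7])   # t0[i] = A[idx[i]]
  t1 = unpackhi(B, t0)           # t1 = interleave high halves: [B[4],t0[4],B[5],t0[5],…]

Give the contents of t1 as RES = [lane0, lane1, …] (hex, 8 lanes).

  t0: 54 e2 ea ea e2 fd ea 20
  t1: 98 e2 a4 fd 6a ea 25 20

RES = [ 0x98  0xe2  0xa4  0xfd  0x6a  0xea  0x25  0x20 ]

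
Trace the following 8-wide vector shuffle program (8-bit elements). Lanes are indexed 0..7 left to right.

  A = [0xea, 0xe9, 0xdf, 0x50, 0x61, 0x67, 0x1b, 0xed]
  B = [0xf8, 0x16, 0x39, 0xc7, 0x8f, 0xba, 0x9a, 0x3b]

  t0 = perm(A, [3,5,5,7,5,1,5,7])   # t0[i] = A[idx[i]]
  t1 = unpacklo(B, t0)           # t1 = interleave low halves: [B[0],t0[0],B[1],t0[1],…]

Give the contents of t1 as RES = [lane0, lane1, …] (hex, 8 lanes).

→ t0 |50|67|67|ed|67|e9|67|ed|
→ t1 |f8|50|16|67|39|67|c7|ed|

RES = [ 0xf8  0x50  0x16  0x67  0x39  0x67  0xc7  0xed ]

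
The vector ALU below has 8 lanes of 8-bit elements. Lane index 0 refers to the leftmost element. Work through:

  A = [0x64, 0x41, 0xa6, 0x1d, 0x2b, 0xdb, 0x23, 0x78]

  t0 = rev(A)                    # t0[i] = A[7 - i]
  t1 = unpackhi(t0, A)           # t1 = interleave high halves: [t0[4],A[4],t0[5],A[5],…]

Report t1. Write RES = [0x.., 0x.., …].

→ t0 |78|23|db|2b|1d|a6|41|64|
→ t1 |1d|2b|a6|db|41|23|64|78|

RES = [0x1d, 0x2b, 0xa6, 0xdb, 0x41, 0x23, 0x64, 0x78]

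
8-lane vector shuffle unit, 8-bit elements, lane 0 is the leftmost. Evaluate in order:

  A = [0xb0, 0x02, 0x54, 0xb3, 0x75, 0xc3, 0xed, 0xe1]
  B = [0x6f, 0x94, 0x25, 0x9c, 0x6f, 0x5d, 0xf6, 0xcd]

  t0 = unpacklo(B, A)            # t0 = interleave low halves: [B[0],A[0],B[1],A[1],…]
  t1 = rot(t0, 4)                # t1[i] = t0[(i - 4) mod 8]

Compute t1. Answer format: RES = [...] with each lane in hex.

→ t0 |6f|b0|94|02|25|54|9c|b3|
→ t1 |25|54|9c|b3|6f|b0|94|02|

RES = [ 0x25  0x54  0x9c  0xb3  0x6f  0xb0  0x94  0x02 ]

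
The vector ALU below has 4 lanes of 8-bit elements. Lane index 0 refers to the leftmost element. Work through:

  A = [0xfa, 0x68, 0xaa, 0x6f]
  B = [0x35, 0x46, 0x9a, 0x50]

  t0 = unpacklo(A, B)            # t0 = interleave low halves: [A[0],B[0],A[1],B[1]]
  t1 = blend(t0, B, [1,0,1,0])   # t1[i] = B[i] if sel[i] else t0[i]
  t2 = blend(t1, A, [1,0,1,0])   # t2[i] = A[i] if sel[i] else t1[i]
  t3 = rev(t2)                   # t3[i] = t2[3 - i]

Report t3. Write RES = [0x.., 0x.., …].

  t0: fa 35 68 46
  t1: 35 35 9a 46
  t2: fa 35 aa 46
  t3: 46 aa 35 fa

RES = [ 0x46  0xaa  0x35  0xfa ]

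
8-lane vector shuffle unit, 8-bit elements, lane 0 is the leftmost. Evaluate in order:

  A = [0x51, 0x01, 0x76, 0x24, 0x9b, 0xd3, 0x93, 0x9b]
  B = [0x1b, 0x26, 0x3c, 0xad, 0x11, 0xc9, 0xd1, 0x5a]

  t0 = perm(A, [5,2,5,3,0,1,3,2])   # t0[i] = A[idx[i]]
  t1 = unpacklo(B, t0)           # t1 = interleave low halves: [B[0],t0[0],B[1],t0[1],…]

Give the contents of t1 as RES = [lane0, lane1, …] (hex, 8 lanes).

RES = [ 0x1b  0xd3  0x26  0x76  0x3c  0xd3  0xad  0x24 ]

  t0: d3 76 d3 24 51 01 24 76
  t1: 1b d3 26 76 3c d3 ad 24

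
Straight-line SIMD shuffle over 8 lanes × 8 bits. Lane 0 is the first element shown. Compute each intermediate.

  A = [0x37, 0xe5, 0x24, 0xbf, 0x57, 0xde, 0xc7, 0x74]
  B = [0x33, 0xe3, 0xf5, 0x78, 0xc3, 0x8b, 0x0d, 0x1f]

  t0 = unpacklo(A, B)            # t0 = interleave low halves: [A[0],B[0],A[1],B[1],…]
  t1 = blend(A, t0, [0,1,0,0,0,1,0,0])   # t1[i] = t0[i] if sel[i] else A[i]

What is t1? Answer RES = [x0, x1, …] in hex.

RES = [ 0x37  0x33  0x24  0xbf  0x57  0xf5  0xc7  0x74 ]

  t0: 37 33 e5 e3 24 f5 bf 78
  t1: 37 33 24 bf 57 f5 c7 74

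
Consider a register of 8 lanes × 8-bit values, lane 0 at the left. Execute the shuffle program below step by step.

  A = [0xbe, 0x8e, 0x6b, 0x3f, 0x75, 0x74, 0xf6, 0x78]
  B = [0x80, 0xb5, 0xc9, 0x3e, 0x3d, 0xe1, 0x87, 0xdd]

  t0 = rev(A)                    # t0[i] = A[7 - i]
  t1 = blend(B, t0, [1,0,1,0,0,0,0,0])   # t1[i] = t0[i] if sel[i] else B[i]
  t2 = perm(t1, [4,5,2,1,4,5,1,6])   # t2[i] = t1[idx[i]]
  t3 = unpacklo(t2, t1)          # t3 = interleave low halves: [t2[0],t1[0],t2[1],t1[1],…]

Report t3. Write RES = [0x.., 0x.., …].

  t0: 78 f6 74 75 3f 6b 8e be
  t1: 78 b5 74 3e 3d e1 87 dd
  t2: 3d e1 74 b5 3d e1 b5 87
  t3: 3d 78 e1 b5 74 74 b5 3e

RES = [0x3d, 0x78, 0xe1, 0xb5, 0x74, 0x74, 0xb5, 0x3e]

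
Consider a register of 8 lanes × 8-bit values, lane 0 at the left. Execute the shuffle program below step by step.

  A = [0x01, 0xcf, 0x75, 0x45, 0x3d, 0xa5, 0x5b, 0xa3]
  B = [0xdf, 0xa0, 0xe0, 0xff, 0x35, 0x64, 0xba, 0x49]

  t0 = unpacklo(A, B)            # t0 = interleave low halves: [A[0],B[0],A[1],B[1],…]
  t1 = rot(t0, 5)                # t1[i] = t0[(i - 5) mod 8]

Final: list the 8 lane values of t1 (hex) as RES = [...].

RES = [0xa0, 0x75, 0xe0, 0x45, 0xff, 0x01, 0xdf, 0xcf]

t0 = [0x01, 0xdf, 0xcf, 0xa0, 0x75, 0xe0, 0x45, 0xff]
t1 = [0xa0, 0x75, 0xe0, 0x45, 0xff, 0x01, 0xdf, 0xcf]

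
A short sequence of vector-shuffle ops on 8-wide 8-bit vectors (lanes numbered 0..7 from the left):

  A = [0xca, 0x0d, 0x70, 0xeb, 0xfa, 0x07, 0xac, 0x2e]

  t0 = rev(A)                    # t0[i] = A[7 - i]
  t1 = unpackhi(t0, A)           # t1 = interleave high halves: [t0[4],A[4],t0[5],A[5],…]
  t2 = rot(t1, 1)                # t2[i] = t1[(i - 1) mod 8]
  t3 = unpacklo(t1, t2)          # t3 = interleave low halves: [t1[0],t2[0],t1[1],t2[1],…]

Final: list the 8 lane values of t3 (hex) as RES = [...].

t0 = [0x2e, 0xac, 0x07, 0xfa, 0xeb, 0x70, 0x0d, 0xca]
t1 = [0xeb, 0xfa, 0x70, 0x07, 0x0d, 0xac, 0xca, 0x2e]
t2 = [0x2e, 0xeb, 0xfa, 0x70, 0x07, 0x0d, 0xac, 0xca]
t3 = [0xeb, 0x2e, 0xfa, 0xeb, 0x70, 0xfa, 0x07, 0x70]

RES = [0xeb, 0x2e, 0xfa, 0xeb, 0x70, 0xfa, 0x07, 0x70]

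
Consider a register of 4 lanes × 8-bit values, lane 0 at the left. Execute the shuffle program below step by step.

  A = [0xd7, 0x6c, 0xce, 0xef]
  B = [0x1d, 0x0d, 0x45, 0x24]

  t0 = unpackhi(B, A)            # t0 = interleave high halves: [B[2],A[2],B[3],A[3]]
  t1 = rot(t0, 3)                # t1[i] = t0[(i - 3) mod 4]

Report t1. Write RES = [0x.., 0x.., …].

→ t0 |45|ce|24|ef|
→ t1 |ce|24|ef|45|

RES = [0xce, 0x24, 0xef, 0x45]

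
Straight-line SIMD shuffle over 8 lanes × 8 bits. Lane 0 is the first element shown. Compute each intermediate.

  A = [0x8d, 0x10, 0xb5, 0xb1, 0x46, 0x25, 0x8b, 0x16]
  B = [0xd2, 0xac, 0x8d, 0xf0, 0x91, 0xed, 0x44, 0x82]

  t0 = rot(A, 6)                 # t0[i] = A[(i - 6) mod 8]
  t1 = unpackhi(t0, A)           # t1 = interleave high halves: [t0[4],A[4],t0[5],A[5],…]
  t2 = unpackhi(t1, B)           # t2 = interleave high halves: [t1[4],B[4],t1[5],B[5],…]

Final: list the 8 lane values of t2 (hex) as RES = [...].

RES = [0x8d, 0x91, 0x8b, 0xed, 0x10, 0x44, 0x16, 0x82]

→ t0 |b5|b1|46|25|8b|16|8d|10|
→ t1 |8b|46|16|25|8d|8b|10|16|
→ t2 |8d|91|8b|ed|10|44|16|82|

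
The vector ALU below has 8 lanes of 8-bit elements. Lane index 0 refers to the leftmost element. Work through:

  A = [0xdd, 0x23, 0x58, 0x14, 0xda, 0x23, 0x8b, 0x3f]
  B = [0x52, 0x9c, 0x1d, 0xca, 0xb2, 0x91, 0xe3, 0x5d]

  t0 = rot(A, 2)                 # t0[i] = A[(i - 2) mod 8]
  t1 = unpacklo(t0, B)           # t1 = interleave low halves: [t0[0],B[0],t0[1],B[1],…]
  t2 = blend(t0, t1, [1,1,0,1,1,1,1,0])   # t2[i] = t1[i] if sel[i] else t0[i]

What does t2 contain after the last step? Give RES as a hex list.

  t0: 8b 3f dd 23 58 14 da 23
  t1: 8b 52 3f 9c dd 1d 23 ca
  t2: 8b 52 dd 9c dd 1d 23 23

RES = [0x8b, 0x52, 0xdd, 0x9c, 0xdd, 0x1d, 0x23, 0x23]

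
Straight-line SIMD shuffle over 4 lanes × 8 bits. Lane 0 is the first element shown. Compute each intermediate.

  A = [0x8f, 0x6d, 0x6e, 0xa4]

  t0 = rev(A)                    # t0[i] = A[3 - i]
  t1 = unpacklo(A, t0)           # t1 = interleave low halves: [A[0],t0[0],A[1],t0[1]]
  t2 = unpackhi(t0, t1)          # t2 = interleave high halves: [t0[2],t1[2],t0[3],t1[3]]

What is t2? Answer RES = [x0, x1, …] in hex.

RES = [0x6d, 0x6d, 0x8f, 0x6e]

  t0: a4 6e 6d 8f
  t1: 8f a4 6d 6e
  t2: 6d 6d 8f 6e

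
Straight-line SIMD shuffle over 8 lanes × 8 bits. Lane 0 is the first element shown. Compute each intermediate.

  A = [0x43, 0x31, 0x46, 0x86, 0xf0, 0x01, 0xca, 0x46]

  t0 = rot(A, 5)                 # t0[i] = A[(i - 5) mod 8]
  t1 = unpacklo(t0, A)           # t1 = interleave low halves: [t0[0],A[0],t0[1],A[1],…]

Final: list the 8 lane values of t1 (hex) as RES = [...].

t0 = [0x86, 0xf0, 0x01, 0xca, 0x46, 0x43, 0x31, 0x46]
t1 = [0x86, 0x43, 0xf0, 0x31, 0x01, 0x46, 0xca, 0x86]

RES = [0x86, 0x43, 0xf0, 0x31, 0x01, 0x46, 0xca, 0x86]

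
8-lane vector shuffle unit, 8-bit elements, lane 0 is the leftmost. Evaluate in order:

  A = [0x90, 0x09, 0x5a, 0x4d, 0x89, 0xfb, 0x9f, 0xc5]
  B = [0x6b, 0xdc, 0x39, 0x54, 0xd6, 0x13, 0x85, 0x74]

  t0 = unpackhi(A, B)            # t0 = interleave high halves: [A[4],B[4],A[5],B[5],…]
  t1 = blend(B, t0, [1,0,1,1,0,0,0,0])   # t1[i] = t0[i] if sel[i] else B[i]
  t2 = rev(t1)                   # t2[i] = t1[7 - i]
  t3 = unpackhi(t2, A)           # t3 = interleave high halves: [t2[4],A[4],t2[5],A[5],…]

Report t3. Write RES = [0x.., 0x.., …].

RES = [ 0x13  0x89  0xfb  0xfb  0xdc  0x9f  0x89  0xc5 ]

  t0: 89 d6 fb 13 9f 85 c5 74
  t1: 89 dc fb 13 d6 13 85 74
  t2: 74 85 13 d6 13 fb dc 89
  t3: 13 89 fb fb dc 9f 89 c5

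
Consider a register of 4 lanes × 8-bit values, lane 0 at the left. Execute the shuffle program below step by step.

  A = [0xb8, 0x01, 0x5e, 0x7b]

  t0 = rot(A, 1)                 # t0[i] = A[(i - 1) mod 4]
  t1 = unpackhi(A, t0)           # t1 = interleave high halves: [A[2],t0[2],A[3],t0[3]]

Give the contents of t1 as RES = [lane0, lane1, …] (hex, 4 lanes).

RES = [0x5e, 0x01, 0x7b, 0x5e]

t0 = [0x7b, 0xb8, 0x01, 0x5e]
t1 = [0x5e, 0x01, 0x7b, 0x5e]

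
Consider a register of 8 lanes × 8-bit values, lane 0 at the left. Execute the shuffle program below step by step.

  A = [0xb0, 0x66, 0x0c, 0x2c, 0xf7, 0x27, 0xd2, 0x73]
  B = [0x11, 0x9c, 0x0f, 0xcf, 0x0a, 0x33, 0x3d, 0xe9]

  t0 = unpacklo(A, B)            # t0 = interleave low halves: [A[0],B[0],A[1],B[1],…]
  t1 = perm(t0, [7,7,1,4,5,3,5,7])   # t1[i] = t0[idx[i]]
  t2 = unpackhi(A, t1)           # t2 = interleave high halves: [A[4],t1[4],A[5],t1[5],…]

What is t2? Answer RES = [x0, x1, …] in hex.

RES = [0xf7, 0x0f, 0x27, 0x9c, 0xd2, 0x0f, 0x73, 0xcf]

t0 = [0xb0, 0x11, 0x66, 0x9c, 0x0c, 0x0f, 0x2c, 0xcf]
t1 = [0xcf, 0xcf, 0x11, 0x0c, 0x0f, 0x9c, 0x0f, 0xcf]
t2 = [0xf7, 0x0f, 0x27, 0x9c, 0xd2, 0x0f, 0x73, 0xcf]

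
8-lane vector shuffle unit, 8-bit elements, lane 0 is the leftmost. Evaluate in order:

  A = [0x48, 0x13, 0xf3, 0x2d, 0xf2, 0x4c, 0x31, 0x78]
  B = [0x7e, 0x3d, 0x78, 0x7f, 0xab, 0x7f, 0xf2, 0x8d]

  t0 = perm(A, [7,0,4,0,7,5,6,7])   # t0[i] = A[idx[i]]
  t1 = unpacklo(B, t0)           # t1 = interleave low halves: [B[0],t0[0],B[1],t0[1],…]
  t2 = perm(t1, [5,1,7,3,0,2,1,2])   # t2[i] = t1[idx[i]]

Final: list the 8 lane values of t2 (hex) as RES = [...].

t0 = [0x78, 0x48, 0xf2, 0x48, 0x78, 0x4c, 0x31, 0x78]
t1 = [0x7e, 0x78, 0x3d, 0x48, 0x78, 0xf2, 0x7f, 0x48]
t2 = [0xf2, 0x78, 0x48, 0x48, 0x7e, 0x3d, 0x78, 0x3d]

RES = [ 0xf2  0x78  0x48  0x48  0x7e  0x3d  0x78  0x3d ]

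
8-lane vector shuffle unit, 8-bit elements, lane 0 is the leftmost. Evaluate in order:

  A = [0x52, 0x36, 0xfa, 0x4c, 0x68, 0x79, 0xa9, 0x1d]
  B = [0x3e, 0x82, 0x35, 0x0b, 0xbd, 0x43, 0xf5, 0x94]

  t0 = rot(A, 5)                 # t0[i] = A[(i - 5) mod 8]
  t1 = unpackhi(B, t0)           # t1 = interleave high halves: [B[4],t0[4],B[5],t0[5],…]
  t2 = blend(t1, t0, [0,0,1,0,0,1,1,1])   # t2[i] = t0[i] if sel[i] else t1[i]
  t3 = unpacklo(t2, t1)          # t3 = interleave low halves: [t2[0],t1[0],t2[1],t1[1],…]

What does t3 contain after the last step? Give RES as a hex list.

RES = [0xbd, 0xbd, 0x1d, 0x1d, 0x79, 0x43, 0x52, 0x52]

  t0: 4c 68 79 a9 1d 52 36 fa
  t1: bd 1d 43 52 f5 36 94 fa
  t2: bd 1d 79 52 f5 52 36 fa
  t3: bd bd 1d 1d 79 43 52 52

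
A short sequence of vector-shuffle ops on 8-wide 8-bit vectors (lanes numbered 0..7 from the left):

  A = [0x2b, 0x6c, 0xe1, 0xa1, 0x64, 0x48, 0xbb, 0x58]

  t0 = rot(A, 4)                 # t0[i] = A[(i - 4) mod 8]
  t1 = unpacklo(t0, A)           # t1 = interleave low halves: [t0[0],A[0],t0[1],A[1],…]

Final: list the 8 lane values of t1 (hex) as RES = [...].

  t0: 64 48 bb 58 2b 6c e1 a1
  t1: 64 2b 48 6c bb e1 58 a1

RES = [0x64, 0x2b, 0x48, 0x6c, 0xbb, 0xe1, 0x58, 0xa1]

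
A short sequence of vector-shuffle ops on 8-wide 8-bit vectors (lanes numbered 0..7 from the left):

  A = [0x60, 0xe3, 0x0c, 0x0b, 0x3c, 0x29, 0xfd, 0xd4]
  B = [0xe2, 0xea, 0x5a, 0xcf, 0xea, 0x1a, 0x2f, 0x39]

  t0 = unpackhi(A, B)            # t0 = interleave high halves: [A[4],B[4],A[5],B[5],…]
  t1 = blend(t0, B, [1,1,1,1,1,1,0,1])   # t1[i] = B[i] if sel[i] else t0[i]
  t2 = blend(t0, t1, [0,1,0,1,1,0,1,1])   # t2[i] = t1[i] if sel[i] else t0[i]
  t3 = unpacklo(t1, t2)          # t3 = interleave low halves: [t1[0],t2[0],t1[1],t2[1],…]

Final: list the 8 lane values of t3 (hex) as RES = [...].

RES = [ 0xe2  0x3c  0xea  0xea  0x5a  0x29  0xcf  0xcf ]

  t0: 3c ea 29 1a fd 2f d4 39
  t1: e2 ea 5a cf ea 1a d4 39
  t2: 3c ea 29 cf ea 2f d4 39
  t3: e2 3c ea ea 5a 29 cf cf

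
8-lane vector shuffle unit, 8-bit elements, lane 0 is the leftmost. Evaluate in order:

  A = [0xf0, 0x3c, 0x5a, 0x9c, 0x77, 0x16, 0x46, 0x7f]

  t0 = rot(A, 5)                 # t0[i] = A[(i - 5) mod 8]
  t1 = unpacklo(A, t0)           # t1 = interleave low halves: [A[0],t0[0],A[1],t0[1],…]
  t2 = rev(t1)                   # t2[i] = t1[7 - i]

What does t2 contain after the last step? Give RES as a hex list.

  t0: 9c 77 16 46 7f f0 3c 5a
  t1: f0 9c 3c 77 5a 16 9c 46
  t2: 46 9c 16 5a 77 3c 9c f0

RES = [0x46, 0x9c, 0x16, 0x5a, 0x77, 0x3c, 0x9c, 0xf0]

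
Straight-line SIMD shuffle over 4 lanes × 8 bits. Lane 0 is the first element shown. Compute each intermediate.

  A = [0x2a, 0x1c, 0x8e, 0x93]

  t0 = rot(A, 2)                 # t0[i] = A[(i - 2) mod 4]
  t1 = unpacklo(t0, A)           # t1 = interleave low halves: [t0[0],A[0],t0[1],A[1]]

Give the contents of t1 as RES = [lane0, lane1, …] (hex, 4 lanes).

→ t0 |8e|93|2a|1c|
→ t1 |8e|2a|93|1c|

RES = [0x8e, 0x2a, 0x93, 0x1c]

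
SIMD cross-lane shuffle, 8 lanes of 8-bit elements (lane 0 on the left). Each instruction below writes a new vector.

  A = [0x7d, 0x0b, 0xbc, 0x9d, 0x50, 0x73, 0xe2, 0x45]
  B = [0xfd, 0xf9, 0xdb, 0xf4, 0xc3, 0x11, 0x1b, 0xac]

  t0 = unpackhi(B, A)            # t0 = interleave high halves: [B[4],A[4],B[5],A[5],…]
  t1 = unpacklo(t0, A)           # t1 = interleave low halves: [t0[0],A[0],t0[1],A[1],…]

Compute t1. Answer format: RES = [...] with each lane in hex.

t0 = [0xc3, 0x50, 0x11, 0x73, 0x1b, 0xe2, 0xac, 0x45]
t1 = [0xc3, 0x7d, 0x50, 0x0b, 0x11, 0xbc, 0x73, 0x9d]

RES = [ 0xc3  0x7d  0x50  0x0b  0x11  0xbc  0x73  0x9d ]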